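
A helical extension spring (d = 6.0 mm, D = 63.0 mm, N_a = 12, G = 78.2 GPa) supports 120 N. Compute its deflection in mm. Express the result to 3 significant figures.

k = Gd⁴/(8D³N_a) = (78.2×10³)(6.0⁴)/(8·63.0³·12) = 4.222 N/mm
δ = F/k = 120 / 4.222 = 28.423 mm

28.4 mm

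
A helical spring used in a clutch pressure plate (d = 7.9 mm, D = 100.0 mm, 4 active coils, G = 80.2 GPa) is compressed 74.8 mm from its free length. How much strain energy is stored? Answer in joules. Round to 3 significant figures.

k = Gd⁴/(8D³N_a) = (80.2×10³)(7.9⁴)/(8·100.0³·4) = 9.7619 N/mm
U = ½kδ² = 0.5 × 9.7619 × 74.8² = 27309 N·mm = 27.309 J

27.3 J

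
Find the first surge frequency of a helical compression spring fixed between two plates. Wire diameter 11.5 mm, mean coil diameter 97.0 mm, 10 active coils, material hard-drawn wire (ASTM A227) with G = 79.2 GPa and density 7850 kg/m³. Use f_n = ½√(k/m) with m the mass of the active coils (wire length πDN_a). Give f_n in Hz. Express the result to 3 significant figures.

43.7 Hz

k = Gd⁴/(8D³N_a) = (79.2×10³)(11.5⁴)/(8·97.0³·10) = 18.972 N/mm = 18972 N/m
Wire length L = πDN_a = π·97.0·10 = 3047.3 mm
m = ρ·(πd²/4)·L = 7850 × 103.87×10⁻⁶ m² × 3.0473 m = 2.4847 kg
f_n = ½√(k/m) = 0.5·√(18972/2.4847) = 0.5·√(7635.4) = 43.691 Hz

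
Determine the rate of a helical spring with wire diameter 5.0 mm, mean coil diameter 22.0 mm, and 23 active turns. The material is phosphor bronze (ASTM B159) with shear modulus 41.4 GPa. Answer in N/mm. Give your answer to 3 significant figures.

13.2 N/mm

k = Gd⁴/(8D³N_a) = (41.4×10³ × 5.0⁴) / (8 × 22.0³ × 23)
  = 2.5875e+07 / 1.95923e+06 = 13.207 N/mm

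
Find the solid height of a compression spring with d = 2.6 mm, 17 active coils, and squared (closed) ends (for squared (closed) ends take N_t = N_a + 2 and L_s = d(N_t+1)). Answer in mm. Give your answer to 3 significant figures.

52.0 mm

squared (closed) ends: N_t = N_a + 2 = 17 + 2 = 19
L_s = d·(N_t+1) = 2.6 × 20 = 52 mm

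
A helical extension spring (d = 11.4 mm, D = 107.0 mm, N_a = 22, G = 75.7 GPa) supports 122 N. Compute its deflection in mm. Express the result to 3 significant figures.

20.6 mm

k = Gd⁴/(8D³N_a) = (75.7×10³)(11.4⁴)/(8·107.0³·22) = 5.93 N/mm
δ = F/k = 122 / 5.93 = 20.574 mm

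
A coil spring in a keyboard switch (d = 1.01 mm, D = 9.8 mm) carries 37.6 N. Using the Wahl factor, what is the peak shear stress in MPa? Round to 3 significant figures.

Spring index C = D/d = 9.8/1.01 = 9.7030
K_W = (4C−1)/(4C−4) + 0.615/C = 37.812/34.812 + 0.0634 = 1.1496
τ₀ = 8FD/(πd³) = 8·37.6·9.8/(π·1.01³) = 2947.84/3.2368 = 910.73 MPa
τ_max = K·τ₀ = 1.1496 × 910.73 = 1046.9 MPa

1050 MPa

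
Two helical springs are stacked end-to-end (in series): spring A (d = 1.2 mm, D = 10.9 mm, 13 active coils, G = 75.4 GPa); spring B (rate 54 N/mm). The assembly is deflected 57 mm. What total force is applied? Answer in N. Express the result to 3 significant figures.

k_A = Gd⁴/(8D³N_a) = (75.4×10³)(1.2⁴)/(8·10.9³·13) = 1.1609 N/mm
Series: 1/k_eq = 1/1.1609 + 1/54 = 0.87994; k_eq = 1.1364 N/mm
F = k_eq·δ = 1.1364·57 = 64.777 N

64.8 N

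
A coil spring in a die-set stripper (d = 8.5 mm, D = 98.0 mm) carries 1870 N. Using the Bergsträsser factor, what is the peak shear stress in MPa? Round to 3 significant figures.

848 MPa

Spring index C = D/d = 98.0/8.5 = 11.5294
K_B = (4C+2)/(4C−3) = 48.118/43.118 = 1.1160
τ₀ = 8FD/(πd³) = 8·1870·98.0/(π·8.5³) = 1.46608e+06/1929.3 = 759.89 MPa
τ_max = K·τ₀ = 1.1160 × 759.89 = 848.01 MPa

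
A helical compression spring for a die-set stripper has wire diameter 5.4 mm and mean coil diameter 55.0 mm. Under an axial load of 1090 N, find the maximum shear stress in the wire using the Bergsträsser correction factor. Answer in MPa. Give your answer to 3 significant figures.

Spring index C = D/d = 55.0/5.4 = 10.1852
K_B = (4C+2)/(4C−3) = 42.741/37.741 = 1.1325
τ₀ = 8FD/(πd³) = 8·1090·55.0/(π·5.4³) = 479600/494.69 = 969.5 MPa
τ_max = K·τ₀ = 1.1325 × 969.5 = 1097.9 MPa

1100 MPa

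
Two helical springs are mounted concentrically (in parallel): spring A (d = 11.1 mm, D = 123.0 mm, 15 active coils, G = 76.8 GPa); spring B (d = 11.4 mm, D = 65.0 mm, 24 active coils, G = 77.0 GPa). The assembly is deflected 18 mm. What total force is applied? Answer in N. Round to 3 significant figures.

k_A = Gd⁴/(8D³N_a) = (76.8×10³)(11.1⁴)/(8·123.0³·15) = 5.221 N/mm
k_B = Gd⁴/(8D³N_a) = (77.0×10³)(11.4⁴)/(8·65.0³·24) = 24.664 N/mm
Parallel: k_eq = 5.221 + 24.664 = 29.885 N/mm
F = k_eq·δ = 29.885·18 = 537.94 N

538 N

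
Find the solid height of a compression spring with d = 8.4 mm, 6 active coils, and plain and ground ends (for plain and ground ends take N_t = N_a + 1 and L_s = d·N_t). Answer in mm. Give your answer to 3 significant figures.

plain and ground ends: N_t = N_a + 1 = 6 + 1 = 7
L_s = d·N_t = 8.4 × 7 = 58.8 mm

58.8 mm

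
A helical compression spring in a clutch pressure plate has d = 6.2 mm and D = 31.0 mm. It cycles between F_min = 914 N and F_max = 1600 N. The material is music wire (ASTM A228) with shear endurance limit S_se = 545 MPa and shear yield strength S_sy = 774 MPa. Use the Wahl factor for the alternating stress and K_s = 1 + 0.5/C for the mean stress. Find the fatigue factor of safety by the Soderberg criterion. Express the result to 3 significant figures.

C = D/d = 31.0/6.2 = 5.0000; K_W = (4C−1)/(4C−4)+0.615/C = 1.3105; K_s = 1+0.5/C = 1.1000
F_a = (F_max−F_min)/2 = 343 N; F_m = (F_max+F_min)/2 = 1257 N
τ_a = K_W·8F_aD/(πd³) = 1.3105 × 113.61 = 148.89 MPa
τ_m = K_s·8F_mD/(πd³) = 1.1000 × 416.35 = 457.99 MPa
Soderberg: 1/n_f = τ_a/S_se + τ_m/S_sy = 148.89/545 + 457.99/774 = 0.27319 + 0.59172 = 0.8649
n_f = 1/0.8649 = 1.156

1.16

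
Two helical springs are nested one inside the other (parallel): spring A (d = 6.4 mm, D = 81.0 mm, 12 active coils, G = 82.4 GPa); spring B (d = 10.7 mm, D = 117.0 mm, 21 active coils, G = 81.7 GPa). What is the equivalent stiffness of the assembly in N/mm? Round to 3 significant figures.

k_A = Gd⁴/(8D³N_a) = (82.4×10³)(6.4⁴)/(8·81.0³·12) = 2.7097 N/mm
k_B = Gd⁴/(8D³N_a) = (81.7×10³)(10.7⁴)/(8·117.0³·21) = 3.9801 N/mm
Parallel: k_eq = 2.7097 + 3.9801 = 6.6898 N/mm

6.69 N/mm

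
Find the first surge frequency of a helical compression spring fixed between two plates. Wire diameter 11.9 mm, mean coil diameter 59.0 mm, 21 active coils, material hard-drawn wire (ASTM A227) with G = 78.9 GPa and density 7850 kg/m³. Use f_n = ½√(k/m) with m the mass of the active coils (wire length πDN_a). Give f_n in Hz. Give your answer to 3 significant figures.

k = Gd⁴/(8D³N_a) = (78.9×10³)(11.9⁴)/(8·59.0³·21) = 45.856 N/mm = 45856 N/m
Wire length L = πDN_a = π·59.0·21 = 3892.4 mm
m = ρ·(πd²/4)·L = 7850 × 111.22×10⁻⁶ m² × 3.8924 m = 3.3984 kg
f_n = ½√(k/m) = 0.5·√(45856/3.3984) = 0.5·√(13494) = 58.081 Hz

58.1 Hz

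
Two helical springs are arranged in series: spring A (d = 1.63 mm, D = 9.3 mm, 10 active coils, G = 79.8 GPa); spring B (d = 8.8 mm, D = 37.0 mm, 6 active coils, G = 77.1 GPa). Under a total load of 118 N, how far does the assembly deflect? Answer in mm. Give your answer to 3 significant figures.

k_A = Gd⁴/(8D³N_a) = (79.8×10³)(1.63⁴)/(8·9.3³·10) = 8.7542 N/mm
k_B = Gd⁴/(8D³N_a) = (77.1×10³)(8.8⁴)/(8·37.0³·6) = 190.17 N/mm
Series: 1/k_eq = 1/8.7542 + 1/190.17 = 0.11949; k_eq = 8.3689 N/mm
δ = F/k_eq = 118/8.3689 = 14.1 mm

14.1 mm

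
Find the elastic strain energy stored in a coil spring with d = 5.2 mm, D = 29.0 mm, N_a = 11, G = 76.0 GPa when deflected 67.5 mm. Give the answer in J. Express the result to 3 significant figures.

k = Gd⁴/(8D³N_a) = (76.0×10³)(5.2⁴)/(8·29.0³·11) = 25.891 N/mm
U = ½kδ² = 0.5 × 25.891 × 67.5² = 58983 N·mm = 58.983 J

59.0 J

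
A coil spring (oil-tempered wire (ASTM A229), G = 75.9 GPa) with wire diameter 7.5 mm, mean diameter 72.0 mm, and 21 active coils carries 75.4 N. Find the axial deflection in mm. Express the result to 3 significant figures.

19.7 mm

k = Gd⁴/(8D³N_a) = (75.9×10³)(7.5⁴)/(8·72.0³·21) = 3.8298 N/mm
δ = F/k = 75.4 / 3.8298 = 19.688 mm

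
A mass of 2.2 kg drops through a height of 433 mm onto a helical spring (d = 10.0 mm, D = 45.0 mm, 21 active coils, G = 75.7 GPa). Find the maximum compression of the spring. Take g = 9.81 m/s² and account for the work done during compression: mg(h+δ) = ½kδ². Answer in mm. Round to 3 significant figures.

19.9 mm

k = Gd⁴/(8D³N_a) = (75.7×10³)(10.0⁴)/(8·45.0³·21) = 49.448 N/mm
W = mg = 2.2 × 9.81 = 21.582 N
½kδ² − Wδ − Wh = 0 → δ = (W + √(W² + 2kWh))/k
δ = (21.582 + √(465.78 + 924184))/49.448 = (21.582 + 961.59)/49.448 = 19.883 mm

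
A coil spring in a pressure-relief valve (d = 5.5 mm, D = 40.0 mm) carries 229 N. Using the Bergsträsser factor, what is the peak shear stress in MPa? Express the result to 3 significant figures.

Spring index C = D/d = 40.0/5.5 = 7.2727
K_B = (4C+2)/(4C−3) = 31.091/26.091 = 1.1916
τ₀ = 8FD/(πd³) = 8·229·40.0/(π·5.5³) = 73280/522.68 = 140.2 MPa
τ_max = K·τ₀ = 1.1916 × 140.2 = 167.07 MPa

167 MPa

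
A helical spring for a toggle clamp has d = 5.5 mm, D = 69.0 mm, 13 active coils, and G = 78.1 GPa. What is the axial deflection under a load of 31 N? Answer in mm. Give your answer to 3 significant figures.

14.8 mm

k = Gd⁴/(8D³N_a) = (78.1×10³)(5.5⁴)/(8·69.0³·13) = 2.0918 N/mm
δ = F/k = 31 / 2.0918 = 14.82 mm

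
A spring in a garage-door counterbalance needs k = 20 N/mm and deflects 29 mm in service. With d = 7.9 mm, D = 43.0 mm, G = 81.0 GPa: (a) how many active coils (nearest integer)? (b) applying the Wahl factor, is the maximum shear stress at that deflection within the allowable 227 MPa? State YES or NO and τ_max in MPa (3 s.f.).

(a) 25 coils; (b) YES, τ_max = 164 MPa

N_a = Gd⁴/(8D³k) = (81.0×10³)(7.9⁴)/(8·43.0³·20) = 24.8 → N_a = 25
Actual rate k = Gd⁴/(8D³·25) = 19.841 N/mm
Working load F = kδ = 19.841·29 = 575.38 N
C = 43.0/7.9 = 5.4430; K_W = (4C−1)/(4C−4)+0.615/C = 1.2818
τ_max = K_W·8FD/(πd³) = 1.2818·127.79 = 163.8 MPa
τ_max ≤ 227 MPa → acceptable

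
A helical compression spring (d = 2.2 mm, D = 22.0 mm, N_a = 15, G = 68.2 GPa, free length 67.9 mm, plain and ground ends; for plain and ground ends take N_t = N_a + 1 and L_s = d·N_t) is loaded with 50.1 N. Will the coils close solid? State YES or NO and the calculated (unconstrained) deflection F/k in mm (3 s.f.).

YES, δ = 40.1 mm

k = Gd⁴/(8D³N_a) = (68.2×10³)(2.2⁴)/(8·22.0³·15) = 1.2503 N/mm
N_t = 16; L_s = 2.2·16 = 35.2 mm; δ_solid = L₀ − L_s = 67.9 − 35.2 = 32.7 mm
δ = F/k = 50.1/1.2503 = 40.069 mm
δ ≥ δ_solid → spring goes solid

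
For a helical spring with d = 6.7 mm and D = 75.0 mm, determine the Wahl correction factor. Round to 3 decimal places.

C = D/d = 75.0/6.7 = 11.1940
K_W = (4C−1)/(4C−4) + 0.615/C = 43.776/40.776 + 0.0549 = 1.1285

1.129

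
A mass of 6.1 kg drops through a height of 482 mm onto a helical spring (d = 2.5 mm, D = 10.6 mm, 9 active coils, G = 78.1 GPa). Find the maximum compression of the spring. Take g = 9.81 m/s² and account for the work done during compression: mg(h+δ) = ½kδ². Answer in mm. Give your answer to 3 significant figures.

42.0 mm

k = Gd⁴/(8D³N_a) = (78.1×10³)(2.5⁴)/(8·10.6³·9) = 35.576 N/mm
W = mg = 6.1 × 9.81 = 59.841 N
½kδ² − Wδ − Wh = 0 → δ = (W + √(W² + 2kWh))/k
δ = (59.841 + √(3580.9 + 2.05228e+06))/35.576 = (59.841 + 1433.8)/35.576 = 41.985 mm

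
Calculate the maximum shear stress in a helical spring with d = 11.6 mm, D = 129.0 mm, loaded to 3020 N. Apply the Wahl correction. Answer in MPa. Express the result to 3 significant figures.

Spring index C = D/d = 129.0/11.6 = 11.1207
K_W = (4C−1)/(4C−4) + 0.615/C = 43.483/40.483 + 0.0553 = 1.1294
τ₀ = 8FD/(πd³) = 8·3020·129.0/(π·11.6³) = 3.11664e+06/4903.7 = 635.57 MPa
τ_max = K·τ₀ = 1.1294 × 635.57 = 717.82 MPa

718 MPa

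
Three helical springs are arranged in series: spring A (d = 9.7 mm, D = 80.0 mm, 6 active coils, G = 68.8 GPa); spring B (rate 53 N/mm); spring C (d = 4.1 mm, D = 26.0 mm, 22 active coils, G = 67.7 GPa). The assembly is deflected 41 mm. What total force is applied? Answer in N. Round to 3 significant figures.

k_A = Gd⁴/(8D³N_a) = (68.8×10³)(9.7⁴)/(8·80.0³·6) = 24.784 N/mm
k_C = Gd⁴/(8D³N_a) = (67.7×10³)(4.1⁴)/(8·26.0³·22) = 6.1843 N/mm
Series: 1/k_eq = 1/24.784 + 1/53 + 1/6.1843 = 0.22092; k_eq = 4.5266 N/mm
F = k_eq·δ = 4.5266·41 = 185.59 N

186 N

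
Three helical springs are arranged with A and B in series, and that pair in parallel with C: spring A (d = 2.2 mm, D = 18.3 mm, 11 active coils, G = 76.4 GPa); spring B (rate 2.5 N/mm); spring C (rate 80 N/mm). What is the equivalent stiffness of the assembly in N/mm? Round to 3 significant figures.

81.4 N/mm

k_A = Gd⁴/(8D³N_a) = (76.4×10³)(2.2⁴)/(8·18.3³·11) = 3.3185 N/mm
Springs A,B series: k_AB = 1/(1/3.3185+1/2.5) = 1.4258 N/mm; parallel with C: k_eq = 1.4258+80 = 81.426 N/mm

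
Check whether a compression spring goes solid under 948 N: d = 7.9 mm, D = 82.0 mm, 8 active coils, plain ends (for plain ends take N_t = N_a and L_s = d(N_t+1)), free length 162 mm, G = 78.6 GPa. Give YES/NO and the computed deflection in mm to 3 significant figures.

YES, δ = 109 mm

k = Gd⁴/(8D³N_a) = (78.6×10³)(7.9⁴)/(8·82.0³·8) = 8.6758 N/mm
N_t = 8; L_s = 7.9·9 = 71.1 mm; δ_solid = L₀ − L_s = 162 − 71.1 = 90.9 mm
δ = F/k = 948/8.6758 = 109.27 mm
δ ≥ δ_solid → spring goes solid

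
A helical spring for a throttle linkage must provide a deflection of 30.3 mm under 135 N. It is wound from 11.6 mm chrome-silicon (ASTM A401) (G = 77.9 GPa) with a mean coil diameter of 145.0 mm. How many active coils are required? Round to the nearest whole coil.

Required rate k = F/δ = 135/30.3 = 4.4554 N/mm
N_a = Gd⁴/(8D³k) = (77.9×10³ × 11.6⁴)/(8 × 145.0³ × 4.4554)
    = 1.41049e+09 / 1.08664e+08 = 12.98 → 13 coils

13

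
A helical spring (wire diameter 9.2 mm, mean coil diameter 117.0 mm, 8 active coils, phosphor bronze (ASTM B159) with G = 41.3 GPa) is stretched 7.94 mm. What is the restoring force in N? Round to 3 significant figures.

k = Gd⁴/(8D³N_a) = (41.3×10³)(9.2⁴)/(8·117.0³·8) = 2.8864 N/mm
F = k·δ = 2.8864 × 7.94 = 22.918 N

22.9 N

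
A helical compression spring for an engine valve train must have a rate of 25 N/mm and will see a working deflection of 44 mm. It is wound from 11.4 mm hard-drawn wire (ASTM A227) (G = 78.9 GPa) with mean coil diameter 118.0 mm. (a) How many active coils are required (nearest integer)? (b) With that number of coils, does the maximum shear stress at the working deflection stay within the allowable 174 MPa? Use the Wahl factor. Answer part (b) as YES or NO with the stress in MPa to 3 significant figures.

(a) 4 coils; (b) NO, τ_max = 258 MPa

N_a = Gd⁴/(8D³k) = (78.9×10³)(11.4⁴)/(8·118.0³·25) = 4.055 → N_a = 4
Actual rate k = Gd⁴/(8D³·4) = 25.345 N/mm
Working load F = kδ = 25.345·44 = 1115.2 N
C = 118.0/11.4 = 10.3509; K_W = (4C−1)/(4C−4)+0.615/C = 1.1396
τ_max = K_W·8FD/(πd³) = 1.1396·226.18 = 257.76 MPa
τ_max > 174 MPa → exceeds allowable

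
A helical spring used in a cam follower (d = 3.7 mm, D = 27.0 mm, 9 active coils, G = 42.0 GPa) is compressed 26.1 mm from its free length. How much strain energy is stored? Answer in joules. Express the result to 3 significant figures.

1.89 J

k = Gd⁴/(8D³N_a) = (42.0×10³)(3.7⁴)/(8·27.0³·9) = 5.5543 N/mm
U = ½kδ² = 0.5 × 5.5543 × 26.1² = 1891.8 N·mm = 1.8918 J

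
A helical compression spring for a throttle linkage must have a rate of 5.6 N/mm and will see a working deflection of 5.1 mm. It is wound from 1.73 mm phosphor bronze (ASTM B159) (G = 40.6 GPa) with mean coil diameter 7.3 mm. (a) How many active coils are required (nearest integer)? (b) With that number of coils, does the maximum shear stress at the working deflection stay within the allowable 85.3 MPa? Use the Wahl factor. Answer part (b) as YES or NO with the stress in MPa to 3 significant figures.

N_a = Gd⁴/(8D³k) = (40.6×10³)(1.73⁴)/(8·7.3³·5.6) = 20.87 → N_a = 21
Actual rate k = Gd⁴/(8D³·21) = 5.5646 N/mm
Working load F = kδ = 5.5646·5.1 = 28.379 N
C = 7.3/1.73 = 4.2197; K_W = (4C−1)/(4C−4)+0.615/C = 1.3787
τ_max = K_W·8FD/(πd³) = 1.3787·101.89 = 140.47 MPa
τ_max > 85.3 MPa → exceeds allowable

(a) 21 coils; (b) NO, τ_max = 140 MPa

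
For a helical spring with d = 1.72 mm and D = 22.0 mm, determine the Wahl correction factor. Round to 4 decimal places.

1.1117

C = D/d = 22.0/1.72 = 12.7907
K_W = (4C−1)/(4C−4) + 0.615/C = 50.163/47.163 + 0.0481 = 1.1117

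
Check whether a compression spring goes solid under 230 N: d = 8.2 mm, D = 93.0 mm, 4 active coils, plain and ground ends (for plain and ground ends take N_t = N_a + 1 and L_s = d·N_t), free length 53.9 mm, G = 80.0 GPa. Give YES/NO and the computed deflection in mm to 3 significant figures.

k = Gd⁴/(8D³N_a) = (80.0×10³)(8.2⁴)/(8·93.0³·4) = 14.052 N/mm
N_t = 5; L_s = 8.2·5 = 41 mm; δ_solid = L₀ − L_s = 53.9 − 41 = 12.9 mm
δ = F/k = 230/14.052 = 16.367 mm
δ ≥ δ_solid → spring goes solid

YES, δ = 16.4 mm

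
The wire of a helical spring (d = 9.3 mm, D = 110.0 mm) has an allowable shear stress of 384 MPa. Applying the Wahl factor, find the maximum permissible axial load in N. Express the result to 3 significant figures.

983 N

C = D/d = 110.0/9.3 = 11.8280
K_W = (4C−1)/(4C−4) + 0.615/C = 46.312/43.312 + 0.0520 = 1.1213
τ_max = K·8FD/(πd³) → F_max = τ_allow·πd³/(8DK)
F_max = 384·π·9.3³/(8·110.0·1.1213) = 9.7035e+05/986.71 = 983.42 N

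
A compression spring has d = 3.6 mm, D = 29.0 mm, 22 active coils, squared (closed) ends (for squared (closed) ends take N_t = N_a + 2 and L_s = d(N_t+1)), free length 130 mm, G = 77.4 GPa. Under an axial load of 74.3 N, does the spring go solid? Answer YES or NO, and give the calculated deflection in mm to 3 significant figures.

k = Gd⁴/(8D³N_a) = (77.4×10³)(3.6⁴)/(8·29.0³·22) = 3.0286 N/mm
N_t = 24; L_s = 3.6·25 = 90 mm; δ_solid = L₀ − L_s = 130 − 90 = 40 mm
δ = F/k = 74.3/3.0286 = 24.533 mm
δ < δ_solid → spring does not go solid

NO, δ = 24.5 mm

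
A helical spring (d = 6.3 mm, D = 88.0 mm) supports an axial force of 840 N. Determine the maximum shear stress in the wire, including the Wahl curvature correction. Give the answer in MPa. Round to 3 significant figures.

Spring index C = D/d = 88.0/6.3 = 13.9683
K_W = (4C−1)/(4C−4) + 0.615/C = 54.873/51.873 + 0.0440 = 1.1019
τ₀ = 8FD/(πd³) = 8·840·88.0/(π·6.3³) = 591360/785.55 = 752.8 MPa
τ_max = K·τ₀ = 1.1019 × 752.8 = 829.48 MPa

829 MPa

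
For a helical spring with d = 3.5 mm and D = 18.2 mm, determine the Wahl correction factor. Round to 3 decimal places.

1.297

C = D/d = 18.2/3.5 = 5.2000
K_W = (4C−1)/(4C−4) + 0.615/C = 19.800/16.800 + 0.1183 = 1.2968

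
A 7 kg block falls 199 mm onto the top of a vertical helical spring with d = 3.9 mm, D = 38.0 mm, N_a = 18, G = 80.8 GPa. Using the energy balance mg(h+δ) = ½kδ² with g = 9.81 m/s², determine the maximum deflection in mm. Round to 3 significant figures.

140 mm

k = Gd⁴/(8D³N_a) = (80.8×10³)(3.9⁴)/(8·38.0³·18) = 2.3657 N/mm
W = mg = 7 × 9.81 = 68.67 N
½kδ² − Wδ − Wh = 0 → δ = (W + √(W² + 2kWh))/k
δ = (68.67 + √(4715.6 + 64655.7))/2.3657 = (68.67 + 263.38)/2.3657 = 140.36 mm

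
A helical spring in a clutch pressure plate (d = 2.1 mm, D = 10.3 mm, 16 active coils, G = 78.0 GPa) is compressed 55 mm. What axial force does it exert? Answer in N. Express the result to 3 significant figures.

k = Gd⁴/(8D³N_a) = (78.0×10³)(2.1⁴)/(8·10.3³·16) = 10.846 N/mm
F = k·δ = 10.846 × 55 = 596.5 N

597 N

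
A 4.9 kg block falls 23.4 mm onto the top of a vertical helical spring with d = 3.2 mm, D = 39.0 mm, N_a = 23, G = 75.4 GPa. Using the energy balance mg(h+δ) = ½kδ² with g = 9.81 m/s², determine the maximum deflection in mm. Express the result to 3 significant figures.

153 mm

k = Gd⁴/(8D³N_a) = (75.4×10³)(3.2⁴)/(8·39.0³·23) = 0.72437 N/mm
W = mg = 4.9 × 9.81 = 48.069 N
½kδ² − Wδ − Wh = 0 → δ = (W + √(W² + 2kWh))/k
δ = (48.069 + √(2310.6 + 1629.56))/0.72437 = (48.069 + 62.771)/0.72437 = 153.02 mm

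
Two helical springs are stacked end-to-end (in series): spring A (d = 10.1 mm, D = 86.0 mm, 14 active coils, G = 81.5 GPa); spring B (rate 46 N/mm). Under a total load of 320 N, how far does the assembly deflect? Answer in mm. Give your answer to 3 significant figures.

33.8 mm

k_A = Gd⁴/(8D³N_a) = (81.5×10³)(10.1⁴)/(8·86.0³·14) = 11.905 N/mm
Series: 1/k_eq = 1/11.905 + 1/46 = 0.10574; k_eq = 9.4574 N/mm
δ = F/k_eq = 320/9.4574 = 33.836 mm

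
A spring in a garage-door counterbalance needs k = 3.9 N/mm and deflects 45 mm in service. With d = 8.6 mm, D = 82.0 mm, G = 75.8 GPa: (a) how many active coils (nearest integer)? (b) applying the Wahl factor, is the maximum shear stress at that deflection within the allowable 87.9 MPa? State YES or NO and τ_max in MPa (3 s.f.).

N_a = Gd⁴/(8D³k) = (75.8×10³)(8.6⁴)/(8·82.0³·3.9) = 24.1 → N_a = 24
Actual rate k = Gd⁴/(8D³·24) = 3.9167 N/mm
Working load F = kδ = 3.9167·45 = 176.25 N
C = 82.0/8.6 = 9.5349; K_W = (4C−1)/(4C−4)+0.615/C = 1.1524
τ_max = K_W·8FD/(πd³) = 1.1524·57.862 = 66.678 MPa
τ_max ≤ 87.9 MPa → acceptable

(a) 24 coils; (b) YES, τ_max = 66.7 MPa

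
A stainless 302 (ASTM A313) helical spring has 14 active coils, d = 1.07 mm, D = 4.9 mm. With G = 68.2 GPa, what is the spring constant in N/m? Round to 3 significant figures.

6780 N/m

k = Gd⁴/(8D³N_a) = (68.2×10³ × 1.07⁴) / (8 × 4.9³ × 14)
  = 89396.3 / 13176.7 = 6.7844 N/mm = 6784.4 N/m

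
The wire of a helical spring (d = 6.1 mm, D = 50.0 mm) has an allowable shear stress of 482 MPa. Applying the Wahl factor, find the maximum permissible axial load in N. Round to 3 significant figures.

729 N

C = D/d = 50.0/6.1 = 8.1967
K_W = (4C−1)/(4C−4) + 0.615/C = 31.787/28.787 + 0.0750 = 1.1792
τ_max = K·8FD/(πd³) → F_max = τ_allow·πd³/(8DK)
F_max = 482·π·6.1³/(8·50.0·1.1792) = 3.4371e+05/471.7 = 728.66 N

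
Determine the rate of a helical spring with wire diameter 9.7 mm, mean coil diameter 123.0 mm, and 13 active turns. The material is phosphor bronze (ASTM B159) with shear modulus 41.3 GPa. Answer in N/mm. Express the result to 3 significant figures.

k = Gd⁴/(8D³N_a) = (41.3×10³ × 9.7⁴) / (8 × 123.0³ × 13)
  = 3.65626e+08 / 1.9353e+08 = 1.8892 N/mm

1.89 N/mm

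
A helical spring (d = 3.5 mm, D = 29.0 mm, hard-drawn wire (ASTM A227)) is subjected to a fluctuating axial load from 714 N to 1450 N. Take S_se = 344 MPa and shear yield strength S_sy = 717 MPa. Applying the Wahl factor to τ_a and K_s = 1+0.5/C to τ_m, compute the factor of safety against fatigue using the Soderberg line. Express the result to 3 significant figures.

0.203

C = D/d = 29.0/3.5 = 8.2857; K_W = (4C−1)/(4C−4)+0.615/C = 1.1772; K_s = 1+0.5/C = 1.0603
F_a = (F_max−F_min)/2 = 368 N; F_m = (F_max+F_min)/2 = 1082 N
τ_a = K_W·8F_aD/(πd³) = 1.1772 × 633.84 = 746.14 MPa
τ_m = K_s·8F_mD/(πd³) = 1.0603 × 1863.6 = 1976.1 MPa
Soderberg: 1/n_f = τ_a/S_se + τ_m/S_sy = 746.14/344 + 1976.1/717 = 2.16901 + 2.75606 = 4.9251
n_f = 1/4.9251 = 0.203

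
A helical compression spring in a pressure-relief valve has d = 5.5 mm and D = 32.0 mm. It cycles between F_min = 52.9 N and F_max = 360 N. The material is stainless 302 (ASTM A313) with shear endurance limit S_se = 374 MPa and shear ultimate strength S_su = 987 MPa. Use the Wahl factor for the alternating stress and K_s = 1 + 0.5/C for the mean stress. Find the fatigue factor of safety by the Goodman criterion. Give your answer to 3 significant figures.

2.74

C = D/d = 32.0/5.5 = 5.8182; K_W = (4C−1)/(4C−4)+0.615/C = 1.2614; K_s = 1+0.5/C = 1.0859
F_a = (F_max−F_min)/2 = 153.55 N; F_m = (F_max+F_min)/2 = 206.45 N
τ_a = K_W·8F_aD/(πd³) = 1.2614 × 75.206 = 94.862 MPa
τ_m = K_s·8F_mD/(πd³) = 1.0859 × 101.12 = 109.8 MPa
Goodman: 1/n_f = τ_a/S_se + τ_m/S_su = 94.862/374 + 109.8/987 = 0.25364 + 0.11125 = 0.36489
n_f = 1/0.36489 = 2.741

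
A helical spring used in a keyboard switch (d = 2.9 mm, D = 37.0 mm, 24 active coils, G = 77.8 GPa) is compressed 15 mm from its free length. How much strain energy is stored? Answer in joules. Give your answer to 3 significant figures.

k = Gd⁴/(8D³N_a) = (77.8×10³)(2.9⁴)/(8·37.0³·24) = 0.5658 N/mm
U = ½kδ² = 0.5 × 0.5658 × 15² = 63.653 N·mm = 0.063653 J

0.0637 J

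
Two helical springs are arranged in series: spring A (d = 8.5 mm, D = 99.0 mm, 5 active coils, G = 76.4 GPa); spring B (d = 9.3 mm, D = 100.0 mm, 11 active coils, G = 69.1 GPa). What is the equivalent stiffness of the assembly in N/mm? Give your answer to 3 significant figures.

3.74 N/mm

k_A = Gd⁴/(8D³N_a) = (76.4×10³)(8.5⁴)/(8·99.0³·5) = 10.276 N/mm
k_B = Gd⁴/(8D³N_a) = (69.1×10³)(9.3⁴)/(8·100.0³·11) = 5.8739 N/mm
Series: 1/k_eq = 1/10.276 + 1/5.8739 = 0.26756; k_eq = 3.7374 N/mm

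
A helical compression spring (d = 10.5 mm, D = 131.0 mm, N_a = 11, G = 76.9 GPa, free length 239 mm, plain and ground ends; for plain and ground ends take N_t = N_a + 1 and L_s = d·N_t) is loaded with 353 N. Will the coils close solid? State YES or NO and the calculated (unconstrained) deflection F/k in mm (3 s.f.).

k = Gd⁴/(8D³N_a) = (76.9×10³)(10.5⁴)/(8·131.0³·11) = 4.7248 N/mm
N_t = 12; L_s = 10.5·12 = 126 mm; δ_solid = L₀ − L_s = 239 − 126 = 113 mm
δ = F/k = 353/4.7248 = 74.712 mm
δ < δ_solid → spring does not go solid

NO, δ = 74.7 mm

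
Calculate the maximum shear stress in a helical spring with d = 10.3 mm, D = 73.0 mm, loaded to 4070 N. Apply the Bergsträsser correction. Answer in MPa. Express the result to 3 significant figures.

829 MPa

Spring index C = D/d = 73.0/10.3 = 7.0874
K_B = (4C+2)/(4C−3) = 30.350/25.350 = 1.1972
τ₀ = 8FD/(πd³) = 8·4070·73.0/(π·10.3³) = 2.37688e+06/3432.9 = 692.38 MPa
τ_max = K·τ₀ = 1.1972 × 692.38 = 828.95 MPa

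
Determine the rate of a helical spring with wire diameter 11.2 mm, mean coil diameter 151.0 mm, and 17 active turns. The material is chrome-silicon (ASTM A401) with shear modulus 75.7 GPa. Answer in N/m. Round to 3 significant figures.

k = Gd⁴/(8D³N_a) = (75.7×10³ × 11.2⁴) / (8 × 151.0³ × 17)
  = 1.19115e+09 / 4.68241e+08 = 2.5439 N/mm = 2543.9 N/m

2540 N/m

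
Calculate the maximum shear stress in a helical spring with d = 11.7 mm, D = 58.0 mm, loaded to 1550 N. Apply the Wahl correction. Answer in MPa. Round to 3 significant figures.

Spring index C = D/d = 58.0/11.7 = 4.9573
K_W = (4C−1)/(4C−4) + 0.615/C = 18.829/15.829 + 0.1241 = 1.3136
τ₀ = 8FD/(πd³) = 8·1550·58.0/(π·11.7³) = 719200/5031.6 = 142.94 MPa
τ_max = K·τ₀ = 1.3136 × 142.94 = 187.76 MPa

188 MPa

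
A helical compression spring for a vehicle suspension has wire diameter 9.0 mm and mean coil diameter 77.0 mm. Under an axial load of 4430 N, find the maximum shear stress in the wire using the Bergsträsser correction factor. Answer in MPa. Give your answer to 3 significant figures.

Spring index C = D/d = 77.0/9.0 = 8.5556
K_B = (4C+2)/(4C−3) = 36.222/31.222 = 1.1601
τ₀ = 8FD/(πd³) = 8·4430·77.0/(π·9.0³) = 2.72888e+06/2290.2 = 1191.5 MPa
τ_max = K·τ₀ = 1.1601 × 1191.5 = 1382.4 MPa

1380 MPa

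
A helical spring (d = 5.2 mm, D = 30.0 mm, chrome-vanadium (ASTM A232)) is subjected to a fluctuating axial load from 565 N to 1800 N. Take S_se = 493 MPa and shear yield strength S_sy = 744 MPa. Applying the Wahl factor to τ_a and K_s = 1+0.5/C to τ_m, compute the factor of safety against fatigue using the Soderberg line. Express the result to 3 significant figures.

C = D/d = 30.0/5.2 = 5.7692; K_W = (4C−1)/(4C−4)+0.615/C = 1.2639; K_s = 1+0.5/C = 1.0867
F_a = (F_max−F_min)/2 = 617.5 N; F_m = (F_max+F_min)/2 = 1182.5 N
τ_a = K_W·8F_aD/(πd³) = 1.2639 × 335.5 = 424.02 MPa
τ_m = K_s·8F_mD/(πd³) = 1.0867 × 642.47 = 698.15 MPa
Soderberg: 1/n_f = τ_a/S_se + τ_m/S_sy = 424.02/493 + 698.15/744 = 0.86008 + 0.93837 = 1.7985
n_f = 1/1.7985 = 0.556

0.556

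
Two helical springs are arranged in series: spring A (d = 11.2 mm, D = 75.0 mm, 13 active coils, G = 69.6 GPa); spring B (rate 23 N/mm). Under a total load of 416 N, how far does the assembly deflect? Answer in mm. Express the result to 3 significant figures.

34.8 mm

k_A = Gd⁴/(8D³N_a) = (69.6×10³)(11.2⁴)/(8·75.0³·13) = 24.961 N/mm
Series: 1/k_eq = 1/24.961 + 1/23 = 0.083541; k_eq = 11.97 N/mm
δ = F/k_eq = 416/11.97 = 34.753 mm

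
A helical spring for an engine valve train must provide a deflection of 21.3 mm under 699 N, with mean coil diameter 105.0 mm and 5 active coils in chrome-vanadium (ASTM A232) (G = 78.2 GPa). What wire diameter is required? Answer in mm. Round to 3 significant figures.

Required rate k = F/δ = 699/21.3 = 32.817 N/mm
d = (8D³N_a·k / G)^(1/4) = (8·105.0³·5·32.817 / (78.2×10³))^0.25
  = (19432)^0.25 = 11.8067 mm

11.8 mm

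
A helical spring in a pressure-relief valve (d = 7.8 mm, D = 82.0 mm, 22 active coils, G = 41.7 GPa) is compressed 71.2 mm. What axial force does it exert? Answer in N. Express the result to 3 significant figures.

k = Gd⁴/(8D³N_a) = (41.7×10³)(7.8⁴)/(8·82.0³·22) = 1.5906 N/mm
F = k·δ = 1.5906 × 71.2 = 113.25 N

113 N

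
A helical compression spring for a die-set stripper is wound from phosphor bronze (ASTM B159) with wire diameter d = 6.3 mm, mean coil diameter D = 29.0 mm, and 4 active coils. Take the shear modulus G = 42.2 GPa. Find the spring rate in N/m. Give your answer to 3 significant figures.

85200 N/m

k = Gd⁴/(8D³N_a) = (42.2×10³ × 6.3⁴) / (8 × 29.0³ × 4)
  = 6.64775e+07 / 780448 = 85.179 N/mm = 85179 N/m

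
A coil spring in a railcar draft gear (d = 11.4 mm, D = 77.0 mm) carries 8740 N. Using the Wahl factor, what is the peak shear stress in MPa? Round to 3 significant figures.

Spring index C = D/d = 77.0/11.4 = 6.7544
K_W = (4C−1)/(4C−4) + 0.615/C = 26.018/23.018 + 0.0911 = 1.2214
τ₀ = 8FD/(πd³) = 8·8740·77.0/(π·11.4³) = 5.38384e+06/4654.4 = 1156.7 MPa
τ_max = K·τ₀ = 1.2214 × 1156.7 = 1412.8 MPa

1410 MPa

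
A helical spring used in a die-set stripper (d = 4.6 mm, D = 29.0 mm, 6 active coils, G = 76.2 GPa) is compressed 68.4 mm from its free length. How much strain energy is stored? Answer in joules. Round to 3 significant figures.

68.2 J

k = Gd⁴/(8D³N_a) = (76.2×10³)(4.6⁴)/(8·29.0³·6) = 29.144 N/mm
U = ½kδ² = 0.5 × 29.144 × 68.4² = 68176 N·mm = 68.176 J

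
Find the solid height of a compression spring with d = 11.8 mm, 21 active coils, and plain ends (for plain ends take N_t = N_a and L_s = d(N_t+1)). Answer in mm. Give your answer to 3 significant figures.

260 mm

plain ends: N_t = N_a = 21
L_s = d·(N_t+1) = 11.8 × 22 = 259.6 mm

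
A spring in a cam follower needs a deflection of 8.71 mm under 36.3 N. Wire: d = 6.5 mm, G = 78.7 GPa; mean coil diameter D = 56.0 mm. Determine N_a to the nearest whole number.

24

Required rate k = F/δ = 36.3/8.71 = 4.1676 N/mm
N_a = Gd⁴/(8D³k) = (78.7×10³ × 6.5⁴)/(8 × 56.0³ × 4.1676)
    = 1.40484e+08 / 5.85521e+06 = 23.99 → 24 coils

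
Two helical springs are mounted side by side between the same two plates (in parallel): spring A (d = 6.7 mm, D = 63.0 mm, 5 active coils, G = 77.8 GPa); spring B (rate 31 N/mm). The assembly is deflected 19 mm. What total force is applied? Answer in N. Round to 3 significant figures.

k_A = Gd⁴/(8D³N_a) = (77.8×10³)(6.7⁴)/(8·63.0³·5) = 15.675 N/mm
Parallel: k_eq = 15.675 + 31 = 46.675 N/mm
F = k_eq·δ = 46.675·19 = 886.82 N

887 N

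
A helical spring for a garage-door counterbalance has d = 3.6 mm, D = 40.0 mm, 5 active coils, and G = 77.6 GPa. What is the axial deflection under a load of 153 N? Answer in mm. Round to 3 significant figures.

30.1 mm

k = Gd⁴/(8D³N_a) = (77.6×10³)(3.6⁴)/(8·40.0³·5) = 5.0913 N/mm
δ = F/k = 153 / 5.0913 = 30.051 mm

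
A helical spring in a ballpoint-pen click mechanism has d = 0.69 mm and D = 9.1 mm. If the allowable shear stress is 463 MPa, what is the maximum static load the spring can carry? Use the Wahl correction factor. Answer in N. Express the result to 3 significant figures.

5.92 N

C = D/d = 9.1/0.69 = 13.1884
K_W = (4C−1)/(4C−4) + 0.615/C = 51.754/48.754 + 0.0466 = 1.1082
τ_max = K·8FD/(πd³) → F_max = τ_allow·πd³/(8DK)
F_max = 463·π·0.69³/(8·9.1·1.1082) = 477.84/80.674 = 5.923 N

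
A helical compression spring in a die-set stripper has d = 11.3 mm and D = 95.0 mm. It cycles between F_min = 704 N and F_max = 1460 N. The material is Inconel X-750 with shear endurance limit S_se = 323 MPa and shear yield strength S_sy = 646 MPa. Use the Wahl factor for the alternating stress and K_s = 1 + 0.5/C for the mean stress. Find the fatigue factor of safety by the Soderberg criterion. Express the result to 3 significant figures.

C = D/d = 95.0/11.3 = 8.4071; K_W = (4C−1)/(4C−4)+0.615/C = 1.1744; K_s = 1+0.5/C = 1.0595
F_a = (F_max−F_min)/2 = 378 N; F_m = (F_max+F_min)/2 = 1082 N
τ_a = K_W·8F_aD/(πd³) = 1.1744 × 63.375 = 74.428 MPa
τ_m = K_s·8F_mD/(πd³) = 1.0595 × 181.41 = 192.2 MPa
Soderberg: 1/n_f = τ_a/S_se + τ_m/S_sy = 74.428/323 + 192.2/646 = 0.23043 + 0.29752 = 0.52795
n_f = 1/0.52795 = 1.894

1.89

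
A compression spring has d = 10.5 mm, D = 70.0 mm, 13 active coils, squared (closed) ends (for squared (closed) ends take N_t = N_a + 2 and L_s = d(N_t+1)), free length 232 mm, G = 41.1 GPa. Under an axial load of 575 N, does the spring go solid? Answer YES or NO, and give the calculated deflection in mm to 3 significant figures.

NO, δ = 41.1 mm

k = Gd⁴/(8D³N_a) = (41.1×10³)(10.5⁴)/(8·70.0³·13) = 14.005 N/mm
N_t = 15; L_s = 10.5·16 = 168 mm; δ_solid = L₀ − L_s = 232 − 168 = 64 mm
δ = F/k = 575/14.005 = 41.058 mm
δ < δ_solid → spring does not go solid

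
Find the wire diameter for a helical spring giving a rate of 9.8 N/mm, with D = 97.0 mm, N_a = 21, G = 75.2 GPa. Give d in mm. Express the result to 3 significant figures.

d = (8D³N_a·k / G)^(1/4) = (8·97.0³·21·9.8 / (75.2×10³))^0.25
  = (19982)^0.25 = 11.8894 mm

11.9 mm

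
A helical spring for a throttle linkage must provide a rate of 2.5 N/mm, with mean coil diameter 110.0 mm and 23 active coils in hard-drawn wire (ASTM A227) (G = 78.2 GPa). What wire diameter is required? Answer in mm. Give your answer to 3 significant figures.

9.41 mm

d = (8D³N_a·k / G)^(1/4) = (8·110.0³·23·2.5 / (78.2×10³))^0.25
  = (7829.4)^0.25 = 9.4066 mm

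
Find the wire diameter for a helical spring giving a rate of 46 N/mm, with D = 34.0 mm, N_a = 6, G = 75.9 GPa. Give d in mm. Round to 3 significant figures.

d = (8D³N_a·k / G)^(1/4) = (8·34.0³·6·46 / (75.9×10³))^0.25
  = (1143.4)^0.25 = 5.8150 mm

5.81 mm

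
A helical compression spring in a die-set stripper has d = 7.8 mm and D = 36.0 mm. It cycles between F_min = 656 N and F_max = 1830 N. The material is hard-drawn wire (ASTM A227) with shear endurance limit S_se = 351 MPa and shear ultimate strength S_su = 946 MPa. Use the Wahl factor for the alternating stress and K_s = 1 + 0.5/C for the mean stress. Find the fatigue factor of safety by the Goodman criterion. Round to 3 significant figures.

C = D/d = 36.0/7.8 = 4.6154; K_W = (4C−1)/(4C−4)+0.615/C = 1.3407; K_s = 1+0.5/C = 1.1083
F_a = (F_max−F_min)/2 = 587 N; F_m = (F_max+F_min)/2 = 1243 N
τ_a = K_W·8F_aD/(πd³) = 1.3407 × 113.4 = 152.03 MPa
τ_m = K_s·8F_mD/(πd³) = 1.1083 × 240.12 = 266.13 MPa
Goodman: 1/n_f = τ_a/S_se + τ_m/S_su = 152.03/351 + 266.13/946 = 0.43313 + 0.28133 = 0.71446
n_f = 1/0.71446 = 1.4

1.40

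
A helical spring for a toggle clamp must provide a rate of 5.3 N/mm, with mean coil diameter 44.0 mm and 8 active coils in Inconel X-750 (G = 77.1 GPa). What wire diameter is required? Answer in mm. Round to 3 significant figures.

4.40 mm

d = (8D³N_a·k / G)^(1/4) = (8·44.0³·8·5.3 / (77.1×10³))^0.25
  = (374.77)^0.25 = 4.3999 mm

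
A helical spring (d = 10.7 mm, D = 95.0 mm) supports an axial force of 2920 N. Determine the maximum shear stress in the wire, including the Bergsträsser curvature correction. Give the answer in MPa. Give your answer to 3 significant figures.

Spring index C = D/d = 95.0/10.7 = 8.8785
K_B = (4C+2)/(4C−3) = 37.514/32.514 = 1.1538
τ₀ = 8FD/(πd³) = 8·2920·95.0/(π·10.7³) = 2.2192e+06/3848.6 = 576.63 MPa
τ_max = K·τ₀ = 1.1538 × 576.63 = 665.3 MPa

665 MPa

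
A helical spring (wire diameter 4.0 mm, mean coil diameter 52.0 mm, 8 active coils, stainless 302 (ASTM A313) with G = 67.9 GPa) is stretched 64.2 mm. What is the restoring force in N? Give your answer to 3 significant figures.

k = Gd⁴/(8D³N_a) = (67.9×10³)(4.0⁴)/(8·52.0³·8) = 1.9316 N/mm
F = k·δ = 1.9316 × 64.2 = 124.01 N

124 N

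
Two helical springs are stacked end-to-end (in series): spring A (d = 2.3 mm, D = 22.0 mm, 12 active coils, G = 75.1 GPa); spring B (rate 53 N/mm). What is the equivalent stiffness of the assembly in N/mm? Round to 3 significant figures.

k_A = Gd⁴/(8D³N_a) = (75.1×10³)(2.3⁴)/(8·22.0³·12) = 2.0559 N/mm
Series: 1/k_eq = 1/2.0559 + 1/53 = 0.50526; k_eq = 1.9792 N/mm

1.98 N/mm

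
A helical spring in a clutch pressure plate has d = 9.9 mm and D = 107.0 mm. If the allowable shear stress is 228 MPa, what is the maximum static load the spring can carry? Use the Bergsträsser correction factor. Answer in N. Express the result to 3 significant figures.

722 N

C = D/d = 107.0/9.9 = 10.8081
K_B = (4C+2)/(4C−3) = 45.232/40.232 = 1.1243
τ_max = K·8FD/(πd³) → F_max = τ_allow·πd³/(8DK)
F_max = 228·π·9.9³/(8·107.0·1.1243) = 6.9501e+05/962.38 = 722.18 N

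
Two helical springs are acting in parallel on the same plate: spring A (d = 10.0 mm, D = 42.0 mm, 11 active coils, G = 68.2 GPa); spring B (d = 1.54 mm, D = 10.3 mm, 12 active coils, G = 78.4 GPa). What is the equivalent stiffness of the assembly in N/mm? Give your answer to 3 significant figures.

109 N/mm

k_A = Gd⁴/(8D³N_a) = (68.2×10³)(10.0⁴)/(8·42.0³·11) = 104.61 N/mm
k_B = Gd⁴/(8D³N_a) = (78.4×10³)(1.54⁴)/(8·10.3³·12) = 4.2035 N/mm
Parallel: k_eq = 104.61 + 4.2035 = 108.81 N/mm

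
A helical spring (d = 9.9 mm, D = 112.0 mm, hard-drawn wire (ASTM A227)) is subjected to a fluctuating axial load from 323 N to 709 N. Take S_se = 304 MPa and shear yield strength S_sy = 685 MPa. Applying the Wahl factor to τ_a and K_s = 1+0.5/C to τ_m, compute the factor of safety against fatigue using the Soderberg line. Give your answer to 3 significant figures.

2.26

C = D/d = 112.0/9.9 = 11.3131; K_W = (4C−1)/(4C−4)+0.615/C = 1.1271; K_s = 1+0.5/C = 1.0442
F_a = (F_max−F_min)/2 = 193 N; F_m = (F_max+F_min)/2 = 516 N
τ_a = K_W·8F_aD/(πd³) = 1.1271 × 56.73 = 63.939 MPa
τ_m = K_s·8F_mD/(πd³) = 1.0442 × 151.67 = 158.37 MPa
Soderberg: 1/n_f = τ_a/S_se + τ_m/S_sy = 63.939/304 + 158.37/685 = 0.21033 + 0.23120 = 0.44153
n_f = 1/0.44153 = 2.265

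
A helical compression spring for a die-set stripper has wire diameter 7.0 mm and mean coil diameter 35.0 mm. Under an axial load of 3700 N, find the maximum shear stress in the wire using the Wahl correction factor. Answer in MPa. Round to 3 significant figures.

1260 MPa

Spring index C = D/d = 35.0/7.0 = 5.0000
K_W = (4C−1)/(4C−4) + 0.615/C = 19.000/16.000 + 0.1230 = 1.3105
τ₀ = 8FD/(πd³) = 8·3700·35.0/(π·7.0³) = 1.036e+06/1077.6 = 961.43 MPa
τ_max = K·τ₀ = 1.3105 × 961.43 = 1259.9 MPa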